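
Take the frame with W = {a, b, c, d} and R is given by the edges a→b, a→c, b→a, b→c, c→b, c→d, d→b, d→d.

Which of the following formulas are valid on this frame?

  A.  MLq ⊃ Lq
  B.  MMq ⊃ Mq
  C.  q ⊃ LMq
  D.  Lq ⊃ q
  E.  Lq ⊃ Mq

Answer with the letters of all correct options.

E

R is not reflexive: not a R a.
R is not symmetric: a R c but not c R a.
R is not transitive: a R b and b R a but not a R a.
R is not euclidean: b R c and b R a but not c R a.
R is serial: every world has an R-successor.
(A) MLq ⊃ Lq is the dual of axiom 5; it is valid on a frame exactly when R is euclidean. R is not euclidean, so not valid.
(B) the dual of axiom 4: valid iff R is transitive. R is not transitive — not valid.
(C) q ⊃ LMq is axiom B, which corresponds to symmetry. R is not symmetric — not valid.
(D) Lq ⊃ q (axiom T) characterises the reflexive frames. R is not reflexive — not valid.
(E) axiom D: valid iff R is serial. R is serial — valid.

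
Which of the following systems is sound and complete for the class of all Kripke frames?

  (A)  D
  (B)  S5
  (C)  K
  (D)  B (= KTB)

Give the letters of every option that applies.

(A) D is determined by the class of serial frames.
(B) S5 is determined by the class of reflexive, symmetric, and transitive frames.
(C) K is determined by exactly this class.
(D) B (= KTB) is determined by the class of reflexive and symmetric frames.

C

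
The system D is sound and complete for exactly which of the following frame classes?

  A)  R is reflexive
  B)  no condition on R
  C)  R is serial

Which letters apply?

(A) this class determines T (= KT), not D.
(B) this class determines K, not D.
(C) D is sound and complete for exactly this class.

C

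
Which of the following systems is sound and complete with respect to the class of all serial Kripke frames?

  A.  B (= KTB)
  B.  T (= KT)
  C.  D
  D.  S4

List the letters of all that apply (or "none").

(A) B (= KTB) is determined by the class of reflexive and symmetric frames.
(B) T (= KT) is determined by the class of reflexive frames.
(C) D is determined by exactly this class.
(D) S4 is determined by the class of reflexive and transitive frames.

C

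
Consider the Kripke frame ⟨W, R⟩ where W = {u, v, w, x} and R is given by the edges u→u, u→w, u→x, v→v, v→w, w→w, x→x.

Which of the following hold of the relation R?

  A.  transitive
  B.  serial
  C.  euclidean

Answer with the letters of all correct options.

(A) transitive: R is closed under composition.
(B) serial: every world has an R-successor.
(C) not euclidean: u R w and u R u but not w R u.

A, B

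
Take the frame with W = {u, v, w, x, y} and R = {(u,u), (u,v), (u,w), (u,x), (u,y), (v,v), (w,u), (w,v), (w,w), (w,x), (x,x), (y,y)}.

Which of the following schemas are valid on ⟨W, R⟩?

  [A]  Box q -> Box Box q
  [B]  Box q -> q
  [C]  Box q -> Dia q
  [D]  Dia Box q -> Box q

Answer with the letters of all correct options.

R is reflexive: each world relates to itself.
R is not transitive: w R u and u R y but not w R y.
R is not euclidean: u R v and u R u but not v R u.
R is serial: every world has an R-successor.
(A) axiom 4: valid iff R is transitive. R is not transitive — not valid.
(B) Box q -> q (axiom T) characterises the reflexive frames. R is reflexive — valid.
(C) Box q -> Dia q is axiom D, which corresponds to seriality. R is serial — valid.
(D) Dia Box q -> Box q is the dual of axiom 5; it is valid on a frame exactly when R is euclidean. R is not euclidean, so not valid.

B, C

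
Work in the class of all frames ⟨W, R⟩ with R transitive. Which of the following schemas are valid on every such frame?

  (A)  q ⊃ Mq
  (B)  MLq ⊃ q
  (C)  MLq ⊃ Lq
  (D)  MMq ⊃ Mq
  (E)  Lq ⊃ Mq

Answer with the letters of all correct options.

(A) q ⊃ Mq is the dual of axiom T, which corresponds to reflexivity. Such an R need not be reflexive — not valid.
(B) MLq ⊃ q is the dual of axiom B, which corresponds to symmetry. Such an R need not be symmetric — not valid.
(C) MLq ⊃ Lq is the dual of axiom 5, which corresponds to the euclidean property. Such an R need not be euclidean — not valid.
(D) the dual of axiom 4: valid iff R is transitive. Every such R is transitive — valid.
(E) Lq ⊃ Mq is axiom D; it is valid on a frame exactly when R is serial. Such an R need not be serial, so not valid.

D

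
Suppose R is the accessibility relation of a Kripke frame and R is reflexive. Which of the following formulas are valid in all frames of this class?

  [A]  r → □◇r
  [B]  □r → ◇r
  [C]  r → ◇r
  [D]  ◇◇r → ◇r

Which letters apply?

A reflexive relation is serial.
(A) r → □◇r is axiom B, which corresponds to symmetry. Such an R need not be symmetric — not valid.
(B) axiom D: valid iff R is serial. Every such R is serial — valid.
(C) the dual of axiom T: valid iff R is reflexive. Every such R is reflexive — valid.
(D) ◇◇r → ◇r is the dual of axiom 4; it is valid on a frame exactly when R is transitive. Such an R need not be transitive, so not valid.

B, C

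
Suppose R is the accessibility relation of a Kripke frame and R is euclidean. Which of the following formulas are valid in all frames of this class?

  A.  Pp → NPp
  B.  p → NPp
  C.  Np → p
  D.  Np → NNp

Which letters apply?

(A) Pp → NPp (axiom 5) characterises the euclidean frames. Every such R is euclidean — valid.
(B) p → NPp is axiom B; it is valid on a frame exactly when R is symmetric. Such an R need not be symmetric, so not valid.
(C) Np → p is axiom T; it is valid on a frame exactly when R is reflexive. Such an R need not be reflexive, so not valid.
(D) Np → NNp is axiom 4; it is valid on a frame exactly when R is transitive. Such an R need not be transitive, so not valid.

A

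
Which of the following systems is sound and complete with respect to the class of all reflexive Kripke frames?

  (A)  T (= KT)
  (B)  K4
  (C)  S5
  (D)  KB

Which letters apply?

(A) T (= KT) is determined by exactly this class.
(B) K4 is determined by the class of transitive frames.
(C) S5 is determined by the class of reflexive, symmetric, and transitive frames.
(D) KB is determined by the class of symmetric frames.

A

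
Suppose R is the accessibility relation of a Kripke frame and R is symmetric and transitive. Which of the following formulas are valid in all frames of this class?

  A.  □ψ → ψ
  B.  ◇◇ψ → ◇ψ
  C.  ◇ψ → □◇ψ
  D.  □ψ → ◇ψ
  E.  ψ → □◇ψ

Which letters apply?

A symmetric transitive relation is euclidean (uRv and uRw give vRu by symmetry, then vRw by transitivity).
(A) □ψ → ψ is axiom T, which corresponds to reflexivity. Such an R need not be reflexive — not valid.
(B) the dual of axiom 4: valid iff R is transitive. Every such R is transitive — valid.
(C) axiom 5: valid iff R is euclidean. Every such R is euclidean — valid.
(D) □ψ → ◇ψ is axiom D; it is valid on a frame exactly when R is serial. Such an R need not be serial, so not valid.
(E) ψ → □◇ψ (axiom B) characterises the symmetric frames. Every such R is symmetric — valid.

B, C, E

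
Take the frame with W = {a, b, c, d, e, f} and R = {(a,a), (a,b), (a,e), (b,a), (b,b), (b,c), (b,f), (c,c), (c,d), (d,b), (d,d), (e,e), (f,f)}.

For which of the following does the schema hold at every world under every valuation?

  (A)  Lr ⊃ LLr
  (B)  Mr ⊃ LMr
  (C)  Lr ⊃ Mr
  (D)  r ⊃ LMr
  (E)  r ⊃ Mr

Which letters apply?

R is reflexive: each world relates to itself.
R is not symmetric: a R e but not e R a.
R is not transitive: a R b and b R c but not a R c.
R is not euclidean: a R b and a R e but not b R e.
R is serial: every world has an R-successor.
(A) Lr ⊃ LLr is axiom 4, which corresponds to transitivity. R is not transitive — not valid.
(B) Mr ⊃ LMr is axiom 5, which corresponds to the euclidean property. R is not euclidean — not valid.
(C) Lr ⊃ Mr is axiom D, which corresponds to seriality. R is serial — valid.
(D) r ⊃ LMr (axiom B) characterises the symmetric frames. R is not symmetric — not valid.
(E) r ⊃ Mr (the dual of axiom T) characterises the reflexive frames. R is reflexive — valid.

C, E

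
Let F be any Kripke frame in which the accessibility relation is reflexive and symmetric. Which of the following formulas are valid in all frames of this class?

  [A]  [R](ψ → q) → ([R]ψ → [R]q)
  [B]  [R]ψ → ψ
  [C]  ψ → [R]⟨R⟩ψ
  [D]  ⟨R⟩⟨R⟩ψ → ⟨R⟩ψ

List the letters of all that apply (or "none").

Reflexive relations are serial.
(A) this is just K, valid on every normal frame.
(B) [R]ψ → ψ is axiom T, which corresponds to reflexivity. Every such R is reflexive — valid.
(C) ψ → [R]⟨R⟩ψ is axiom B, which corresponds to symmetry. Every such R is symmetric — valid.
(D) the dual of axiom 4: valid iff R is transitive. Such an R need not be transitive — not valid.

A, B, C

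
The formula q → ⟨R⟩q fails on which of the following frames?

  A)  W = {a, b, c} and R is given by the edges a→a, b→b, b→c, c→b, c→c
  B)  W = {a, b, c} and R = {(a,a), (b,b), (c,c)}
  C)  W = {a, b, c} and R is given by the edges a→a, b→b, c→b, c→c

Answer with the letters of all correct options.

The schema q → ⟨R⟩q is the dual of axiom T; it is valid on a frame iff R is reflexive.
(A) R is reflexive (each world relates to itself), so the schema is valid here.
(B) R is reflexive (each world relates to itself), so the schema is valid here.
(C) R is reflexive (each world relates to itself), so the schema is valid here.

none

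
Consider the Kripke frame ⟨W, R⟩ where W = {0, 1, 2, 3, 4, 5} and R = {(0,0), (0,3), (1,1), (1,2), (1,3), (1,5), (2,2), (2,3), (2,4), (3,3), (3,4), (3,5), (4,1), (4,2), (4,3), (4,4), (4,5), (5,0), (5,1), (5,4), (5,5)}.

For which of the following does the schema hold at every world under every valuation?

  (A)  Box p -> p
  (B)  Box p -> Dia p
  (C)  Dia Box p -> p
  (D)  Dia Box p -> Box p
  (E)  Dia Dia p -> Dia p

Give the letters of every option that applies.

R is reflexive: each world relates to itself.
R is not symmetric: 0 R 3 but not 3 R 0.
R is not transitive: 0 R 3 and 3 R 4 but not 0 R 4.
R is not euclidean: 0 R 3 and 0 R 0 but not 3 R 0.
R is serial: every world has an R-successor.
(A) Box p -> p is axiom T, which corresponds to reflexivity. R is reflexive — valid.
(B) Box p -> Dia p is axiom D, which corresponds to seriality. R is serial — valid.
(C) Dia Box p -> p is the dual of axiom B, which corresponds to symmetry. R is not symmetric — not valid.
(D) Dia Box p -> Box p is the dual of axiom 5, which corresponds to the euclidean property. R is not euclidean — not valid.
(E) Dia Dia p -> Dia p is the dual of axiom 4, which corresponds to transitivity. R is not transitive — not valid.

A, B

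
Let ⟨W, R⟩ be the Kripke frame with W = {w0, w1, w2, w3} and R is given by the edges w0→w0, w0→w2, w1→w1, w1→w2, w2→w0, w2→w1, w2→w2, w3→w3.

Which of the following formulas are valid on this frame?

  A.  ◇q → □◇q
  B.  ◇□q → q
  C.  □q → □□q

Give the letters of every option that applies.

B

R is symmetric: every R-edge is matched by its reverse.
R is not transitive: w0 R w2 and w2 R w1 but not w0 R w1.
R is not euclidean: w2 R w0 and w2 R w1 but not w0 R w1.
(A) ◇q → □◇q (axiom 5) characterises the euclidean frames. R is not euclidean — not valid.
(B) ◇□q → q (the dual of axiom B) characterises the symmetric frames. R is symmetric — valid.
(C) □q → □□q (axiom 4) characterises the transitive frames. R is not transitive — not valid.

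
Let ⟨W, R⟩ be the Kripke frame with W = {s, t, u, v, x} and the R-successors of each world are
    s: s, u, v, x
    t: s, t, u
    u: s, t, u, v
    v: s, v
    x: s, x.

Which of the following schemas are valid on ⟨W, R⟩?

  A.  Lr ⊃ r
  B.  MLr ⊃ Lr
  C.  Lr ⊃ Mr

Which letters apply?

R is reflexive: each world relates to itself.
R is not euclidean: s R u and s R x but not u R x.
R is serial: every world has an R-successor.
(A) Lr ⊃ r is axiom T; it is valid on a frame exactly when R is reflexive. R is reflexive, so valid.
(B) the dual of axiom 5: valid iff R is euclidean. R is not euclidean — not valid.
(C) axiom D: valid iff R is serial. R is serial — valid.

A, C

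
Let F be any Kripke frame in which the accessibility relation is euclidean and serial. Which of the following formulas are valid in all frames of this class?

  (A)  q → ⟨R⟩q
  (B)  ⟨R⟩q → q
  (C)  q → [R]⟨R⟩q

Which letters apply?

none

(A) q → ⟨R⟩q (the dual of axiom T) characterises the reflexive frames. Such an R need not be reflexive — not valid.
(B) ⟨R⟩q → q is valid only on frames where every R-edge is a self-loop. Such an R need not be a subset of the identity — not valid.
(C) q → [R]⟨R⟩q is axiom B; it is valid on a frame exactly when R is symmetric. Such an R need not be symmetric, so not valid.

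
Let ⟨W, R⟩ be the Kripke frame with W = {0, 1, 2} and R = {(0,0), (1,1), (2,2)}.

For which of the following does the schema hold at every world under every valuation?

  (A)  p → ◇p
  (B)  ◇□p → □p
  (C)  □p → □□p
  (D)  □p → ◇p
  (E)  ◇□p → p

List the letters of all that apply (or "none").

A, B, C, D, E

R is reflexive: each world relates to itself.
R is symmetric: every R-edge is matched by its reverse.
R is transitive: R is closed under composition.
R is euclidean: any two R-successors of the same world are R-related.
R is serial: every world has an R-successor.
(A) the dual of axiom T: valid iff R is reflexive. R is reflexive — valid.
(B) the dual of axiom 5: valid iff R is euclidean. R is euclidean — valid.
(C) □p → □□p is axiom 4, which corresponds to transitivity. R is transitive — valid.
(D) □p → ◇p is axiom D, which corresponds to seriality. R is serial — valid.
(E) ◇□p → p is the dual of axiom B, which corresponds to symmetry. R is symmetric — valid.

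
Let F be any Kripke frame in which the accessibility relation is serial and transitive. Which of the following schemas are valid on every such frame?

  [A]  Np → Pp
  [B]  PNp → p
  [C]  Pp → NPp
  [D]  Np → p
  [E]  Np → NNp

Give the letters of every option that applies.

A, E

(A) axiom D: valid iff R is serial. Every such R is serial — valid.
(B) PNp → p is the dual of axiom B, which corresponds to symmetry. Such an R need not be symmetric — not valid.
(C) Pp → NPp is axiom 5; it is valid on a frame exactly when R is euclidean. Such an R need not be euclidean, so not valid.
(D) Np → p is axiom T, which corresponds to reflexivity. Such an R need not be reflexive — not valid.
(E) Np → NNp (axiom 4) characterises the transitive frames. Every such R is transitive — valid.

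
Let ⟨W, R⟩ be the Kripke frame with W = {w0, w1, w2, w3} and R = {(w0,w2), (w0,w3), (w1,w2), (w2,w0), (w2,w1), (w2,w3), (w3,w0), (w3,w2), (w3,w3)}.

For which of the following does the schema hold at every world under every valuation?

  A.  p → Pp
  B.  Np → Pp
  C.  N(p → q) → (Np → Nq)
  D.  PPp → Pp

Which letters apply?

R is not reflexive: not w0 R w0.
R is not transitive: w0 R w2 and w2 R w0 but not w0 R w0.
R is serial: every world has an R-successor.
(A) the dual of axiom T: valid iff R is reflexive. R is not reflexive — not valid.
(B) Np → Pp is axiom D; it is valid on a frame exactly when R is serial. R is serial, so valid.
(C) N(p → q) → (Np → Nq) is axiom K, valid on every Kripke frame — valid.
(D) PPp → Pp is the dual of axiom 4; it is valid on a frame exactly when R is transitive. R is not transitive, so not valid.

B, C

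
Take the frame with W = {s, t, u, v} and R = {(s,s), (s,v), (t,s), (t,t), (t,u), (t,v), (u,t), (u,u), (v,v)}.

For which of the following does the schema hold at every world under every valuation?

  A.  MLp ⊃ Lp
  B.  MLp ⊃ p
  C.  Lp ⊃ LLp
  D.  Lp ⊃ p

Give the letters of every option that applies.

D

R is reflexive: each world relates to itself.
R is not symmetric: s R v but not v R s.
R is not transitive: u R t and t R s but not u R s.
R is not euclidean: s R v and s R s but not v R s.
(A) the dual of axiom 5: valid iff R is euclidean. R is not euclidean — not valid.
(B) MLp ⊃ p is the dual of axiom B; it is valid on a frame exactly when R is symmetric. R is not symmetric, so not valid.
(C) Lp ⊃ LLp (axiom 4) characterises the transitive frames. R is not transitive — not valid.
(D) axiom T: valid iff R is reflexive. R is reflexive — valid.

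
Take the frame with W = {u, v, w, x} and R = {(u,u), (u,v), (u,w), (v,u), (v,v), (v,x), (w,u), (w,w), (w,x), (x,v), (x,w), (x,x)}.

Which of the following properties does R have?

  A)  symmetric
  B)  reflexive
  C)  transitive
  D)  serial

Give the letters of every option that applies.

(A) symmetric: every R-edge is matched by its reverse.
(B) reflexive: each world relates to itself.
(C) not transitive: u R v and v R x but not u R x.
(D) serial: every world has an R-successor.

A, B, D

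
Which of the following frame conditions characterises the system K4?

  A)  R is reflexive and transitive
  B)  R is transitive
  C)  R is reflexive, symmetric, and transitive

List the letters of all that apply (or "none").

(A) this class determines S4, not K4.
(B) K4 is sound and complete for exactly this class.
(C) this class determines S5, not K4.

B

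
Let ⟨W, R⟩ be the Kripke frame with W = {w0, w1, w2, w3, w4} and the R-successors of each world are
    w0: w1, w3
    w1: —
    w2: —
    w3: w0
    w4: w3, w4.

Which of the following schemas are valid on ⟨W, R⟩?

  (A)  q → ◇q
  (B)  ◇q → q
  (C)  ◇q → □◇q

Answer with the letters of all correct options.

none

R is not reflexive: not w0 R w0.
R is not euclidean: w0 R w1 and w0 R w3 but not w1 R w3.
R is not a subset of the identity: w0 R w1 with w0 ≠ w1.
(A) q → ◇q is the dual of axiom T; it is valid on a frame exactly when R is reflexive. R is not reflexive, so not valid.
(B) ◇q → q is the converse of T; it holds exactly when R ⊆ identity. Here R ⊄ identity — not valid.
(C) ◇q → □◇q is axiom 5, which corresponds to the euclidean property. R is not euclidean — not valid.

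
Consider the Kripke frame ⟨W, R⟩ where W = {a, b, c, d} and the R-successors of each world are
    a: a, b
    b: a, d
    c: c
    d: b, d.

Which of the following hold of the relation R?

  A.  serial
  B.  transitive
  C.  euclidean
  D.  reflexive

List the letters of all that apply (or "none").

A

(A) serial: every world has an R-successor.
(B) not transitive: a R b and b R d but not a R d.
(C) not euclidean: b R a and b R d but not a R d.
(D) not reflexive: not b R b.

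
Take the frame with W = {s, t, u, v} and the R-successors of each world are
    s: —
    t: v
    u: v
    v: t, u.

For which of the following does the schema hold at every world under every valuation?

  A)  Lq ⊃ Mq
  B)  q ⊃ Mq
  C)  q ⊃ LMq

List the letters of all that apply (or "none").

C

R is not reflexive: not s R s.
R is symmetric: every R-edge is matched by its reverse.
R is not serial: s has no R-successor.
(A) Lq ⊃ Mq is axiom D, which corresponds to seriality. R is not serial — not valid.
(B) the dual of axiom T: valid iff R is reflexive. R is not reflexive — not valid.
(C) axiom B: valid iff R is symmetric. R is symmetric — valid.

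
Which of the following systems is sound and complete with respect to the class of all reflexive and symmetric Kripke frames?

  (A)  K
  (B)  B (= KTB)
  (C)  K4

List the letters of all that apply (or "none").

(A) K is determined by the class of arbitrary frames.
(B) B (= KTB) is determined by exactly this class.
(C) K4 is determined by the class of transitive frames.

B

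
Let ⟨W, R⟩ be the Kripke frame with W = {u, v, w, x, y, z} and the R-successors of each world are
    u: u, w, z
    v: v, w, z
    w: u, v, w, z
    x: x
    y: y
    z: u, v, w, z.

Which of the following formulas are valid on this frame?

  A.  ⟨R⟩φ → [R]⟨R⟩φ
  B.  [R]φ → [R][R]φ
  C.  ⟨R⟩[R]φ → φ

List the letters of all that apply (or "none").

R is symmetric: every R-edge is matched by its reverse.
R is not transitive: u R w and w R v but not u R v.
R is not euclidean: w R u and w R v but not u R v.
(A) axiom 5: valid iff R is euclidean. R is not euclidean — not valid.
(B) axiom 4: valid iff R is transitive. R is not transitive — not valid.
(C) ⟨R⟩[R]φ → φ is the dual of axiom B; it is valid on a frame exactly when R is symmetric. R is symmetric, so valid.

C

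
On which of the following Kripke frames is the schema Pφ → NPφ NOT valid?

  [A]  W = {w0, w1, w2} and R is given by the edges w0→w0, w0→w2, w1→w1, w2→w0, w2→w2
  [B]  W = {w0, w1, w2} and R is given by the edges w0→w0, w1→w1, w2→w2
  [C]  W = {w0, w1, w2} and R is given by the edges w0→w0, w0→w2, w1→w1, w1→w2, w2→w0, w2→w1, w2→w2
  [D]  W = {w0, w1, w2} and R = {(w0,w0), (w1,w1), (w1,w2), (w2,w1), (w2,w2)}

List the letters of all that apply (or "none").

The schema Pφ → NPφ is axiom 5; it is valid on a frame iff R is euclidean.
(A) R is euclidean (any two R-successors of the same world are R-related), so the schema is valid here.
(B) R is euclidean (any two R-successors of the same world are R-related), so the schema is valid here.
(C) R is not euclidean (w2 R w0 and w2 R w1 but not w0 R w1), so the schema fails here.
(D) R is euclidean (any two R-successors of the same world are R-related), so the schema is valid here.

C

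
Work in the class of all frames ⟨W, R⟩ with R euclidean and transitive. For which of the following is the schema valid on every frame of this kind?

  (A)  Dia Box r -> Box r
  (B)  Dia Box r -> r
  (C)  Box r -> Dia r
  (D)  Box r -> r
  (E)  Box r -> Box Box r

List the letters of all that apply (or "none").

(A) Dia Box r -> Box r is the dual of axiom 5, which corresponds to the euclidean property. Every such R is euclidean — valid.
(B) the dual of axiom B: valid iff R is symmetric. Such an R need not be symmetric — not valid.
(C) Box r -> Dia r is axiom D; it is valid on a frame exactly when R is serial. Such an R need not be serial, so not valid.
(D) Box r -> r is axiom T, which corresponds to reflexivity. Such an R need not be reflexive — not valid.
(E) Box r -> Box Box r is axiom 4; it is valid on a frame exactly when R is transitive. Every such R is transitive, so valid.

A, E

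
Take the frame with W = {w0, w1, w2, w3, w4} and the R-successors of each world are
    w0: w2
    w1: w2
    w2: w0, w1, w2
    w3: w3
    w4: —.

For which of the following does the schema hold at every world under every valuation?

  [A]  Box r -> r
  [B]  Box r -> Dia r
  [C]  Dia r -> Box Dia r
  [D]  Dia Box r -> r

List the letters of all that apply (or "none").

R is not reflexive: not w0 R w0.
R is symmetric: every R-edge is matched by its reverse.
R is not euclidean: w2 R w0 and w2 R w1 but not w0 R w1.
R is not serial: w4 has no R-successor.
(A) Box r -> r is axiom T; it is valid on a frame exactly when R is reflexive. R is not reflexive, so not valid.
(B) Box r -> Dia r is axiom D; it is valid on a frame exactly when R is serial. R is not serial, so not valid.
(C) Dia r -> Box Dia r (axiom 5) characterises the euclidean frames. R is not euclidean — not valid.
(D) the dual of axiom B: valid iff R is symmetric. R is symmetric — valid.

D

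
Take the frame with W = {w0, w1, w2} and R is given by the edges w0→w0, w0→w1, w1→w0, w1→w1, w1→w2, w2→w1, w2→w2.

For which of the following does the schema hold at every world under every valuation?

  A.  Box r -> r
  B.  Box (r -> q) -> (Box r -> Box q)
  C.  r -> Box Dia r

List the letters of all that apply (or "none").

R is reflexive: each world relates to itself.
R is symmetric: every R-edge is matched by its reverse.
(A) Box r -> r (axiom T) characterises the reflexive frames. R is reflexive — valid.
(B) Box (r -> q) -> (Box r -> Box q) is the K axiom; it holds on all frames — valid.
(C) r -> Box Dia r is axiom B; it is valid on a frame exactly when R is symmetric. R is symmetric, so valid.

A, B, C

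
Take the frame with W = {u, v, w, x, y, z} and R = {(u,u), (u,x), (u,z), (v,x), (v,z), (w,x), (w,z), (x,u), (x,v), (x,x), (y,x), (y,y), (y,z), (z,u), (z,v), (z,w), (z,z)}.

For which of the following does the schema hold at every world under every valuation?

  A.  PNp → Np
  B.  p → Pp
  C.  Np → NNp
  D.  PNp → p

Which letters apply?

R is not reflexive: not v R v.
R is not symmetric: w R x but not x R w.
R is not transitive: u R x and x R v but not u R v.
R is not euclidean: u R x and u R z but not x R z.
(A) PNp → Np is the dual of axiom 5; it is valid on a frame exactly when R is euclidean. R is not euclidean, so not valid.
(B) the dual of axiom T: valid iff R is reflexive. R is not reflexive — not valid.
(C) Np → NNp (axiom 4) characterises the transitive frames. R is not transitive — not valid.
(D) PNp → p is the dual of axiom B, which corresponds to symmetry. R is not symmetric — not valid.

none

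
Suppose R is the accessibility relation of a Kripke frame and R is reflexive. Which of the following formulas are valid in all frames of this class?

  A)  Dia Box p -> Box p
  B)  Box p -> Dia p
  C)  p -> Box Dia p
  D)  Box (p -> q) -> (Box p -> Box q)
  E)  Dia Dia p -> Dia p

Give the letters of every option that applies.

A reflexive relation is serial.
(A) Dia Box p -> Box p is the dual of axiom 5; it is valid on a frame exactly when R is euclidean. Such an R need not be euclidean, so not valid.
(B) Box p -> Dia p is axiom D, which corresponds to seriality. Every such R is serial — valid.
(C) p -> Box Dia p is axiom B, which corresponds to symmetry. Such an R need not be symmetric — not valid.
(D) Box (p -> q) -> (Box p -> Box q) is axiom K, valid on every Kripke frame — valid.
(E) Dia Dia p -> Dia p (the dual of axiom 4) characterises the transitive frames. Such an R need not be transitive — not valid.

B, D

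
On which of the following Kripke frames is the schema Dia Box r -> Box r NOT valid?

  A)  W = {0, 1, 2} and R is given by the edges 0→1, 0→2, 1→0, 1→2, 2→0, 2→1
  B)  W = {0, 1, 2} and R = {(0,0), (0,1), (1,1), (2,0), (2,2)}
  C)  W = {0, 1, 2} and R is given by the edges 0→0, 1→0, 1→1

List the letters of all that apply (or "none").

A, B, C

The schema Dia Box r -> Box r is the dual of axiom 5; it is valid on a frame iff R is euclidean.
(A) R is not euclidean (0 R 1 and 0 R 1 but not 1 R 1), so the schema fails here.
(B) R is not euclidean (0 R 1 and 0 R 0 but not 1 R 0), so the schema fails here.
(C) R is not euclidean (1 R 0 and 1 R 1 but not 0 R 1), so the schema fails here.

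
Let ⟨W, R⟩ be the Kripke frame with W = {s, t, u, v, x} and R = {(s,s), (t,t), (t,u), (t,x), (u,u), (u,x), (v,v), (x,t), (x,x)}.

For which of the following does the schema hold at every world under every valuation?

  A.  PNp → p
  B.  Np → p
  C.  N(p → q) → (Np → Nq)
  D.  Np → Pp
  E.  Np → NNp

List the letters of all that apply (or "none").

R is reflexive: each world relates to itself.
R is not symmetric: t R u but not u R t.
R is not transitive: u R x and x R t but not u R t.
R is serial: every world has an R-successor.
(A) PNp → p (the dual of axiom B) characterises the symmetric frames. R is not symmetric — not valid.
(B) Np → p (axiom T) characterises the reflexive frames. R is reflexive — valid.
(C) N(p → q) → (Np → Nq) is the K axiom; it holds on all frames — valid.
(D) Np → Pp is axiom D, which corresponds to seriality. R is serial — valid.
(E) Np → NNp (axiom 4) characterises the transitive frames. R is not transitive — not valid.

B, C, D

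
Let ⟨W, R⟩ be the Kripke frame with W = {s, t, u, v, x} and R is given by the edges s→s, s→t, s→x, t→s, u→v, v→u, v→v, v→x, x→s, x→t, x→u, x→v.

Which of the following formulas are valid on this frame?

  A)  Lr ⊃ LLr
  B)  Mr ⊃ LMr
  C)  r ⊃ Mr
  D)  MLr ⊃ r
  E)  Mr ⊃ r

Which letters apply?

none

R is not reflexive: not t R t.
R is not symmetric: x R t but not t R x.
R is not transitive: s R x and x R u but not s R u.
R is not euclidean: s R t and s R x but not t R x.
R is not a subset of the identity: s R t with s ≠ t.
(A) axiom 4: valid iff R is transitive. R is not transitive — not valid.
(B) Mr ⊃ LMr is axiom 5; it is valid on a frame exactly when R is euclidean. R is not euclidean, so not valid.
(C) the dual of axiom T: valid iff R is reflexive. R is not reflexive — not valid.
(D) MLr ⊃ r is the dual of axiom B; it is valid on a frame exactly when R is symmetric. R is not symmetric, so not valid.
(E) Mr ⊃ r is valid only on frames where every R-edge is a self-loop. Here R ⊄ identity — not valid.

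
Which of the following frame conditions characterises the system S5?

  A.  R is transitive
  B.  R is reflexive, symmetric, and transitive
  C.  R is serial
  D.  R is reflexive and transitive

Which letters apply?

B

(A) this class determines K4, not S5.
(B) S5 is sound and complete for exactly this class.
(C) this class determines D, not S5.
(D) this class determines S4, not S5.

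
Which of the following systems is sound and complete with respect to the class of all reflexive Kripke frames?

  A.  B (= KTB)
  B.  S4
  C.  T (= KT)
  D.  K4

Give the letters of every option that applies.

C

(A) B (= KTB) is determined by the class of reflexive and symmetric frames.
(B) S4 is determined by the class of reflexive and transitive frames.
(C) T (= KT) is determined by exactly this class.
(D) K4 is determined by the class of transitive frames.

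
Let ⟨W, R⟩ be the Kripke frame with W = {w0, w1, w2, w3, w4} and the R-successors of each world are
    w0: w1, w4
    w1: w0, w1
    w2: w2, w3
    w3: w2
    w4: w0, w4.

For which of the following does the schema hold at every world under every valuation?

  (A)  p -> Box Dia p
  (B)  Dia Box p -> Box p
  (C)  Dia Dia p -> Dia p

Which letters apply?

A

R is symmetric: every R-edge is matched by its reverse.
R is not transitive: w0 R w1 and w1 R w0 but not w0 R w0.
R is not euclidean: w0 R w1 and w0 R w4 but not w1 R w4.
(A) p -> Box Dia p is axiom B, which corresponds to symmetry. R is symmetric — valid.
(B) the dual of axiom 5: valid iff R is euclidean. R is not euclidean — not valid.
(C) Dia Dia p -> Dia p is the dual of axiom 4, which corresponds to transitivity. R is not transitive — not valid.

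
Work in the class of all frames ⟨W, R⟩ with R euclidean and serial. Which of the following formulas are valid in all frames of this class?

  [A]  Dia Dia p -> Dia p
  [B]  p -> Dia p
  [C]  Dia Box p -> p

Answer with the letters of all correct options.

(A) the dual of axiom 4: valid iff R is transitive. Such an R need not be transitive — not valid.
(B) the dual of axiom T: valid iff R is reflexive. Such an R need not be reflexive — not valid.
(C) Dia Box p -> p (the dual of axiom B) characterises the symmetric frames. Such an R need not be symmetric — not valid.

none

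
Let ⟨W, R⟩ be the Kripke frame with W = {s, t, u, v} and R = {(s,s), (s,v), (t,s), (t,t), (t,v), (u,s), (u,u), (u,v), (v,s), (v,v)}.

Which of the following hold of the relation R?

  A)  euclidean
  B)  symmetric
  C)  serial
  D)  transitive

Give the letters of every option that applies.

(A) not euclidean: t R s and t R t but not s R t.
(B) not symmetric: t R s but not s R t.
(C) serial: every world has an R-successor.
(D) transitive: R is closed under composition.

C, D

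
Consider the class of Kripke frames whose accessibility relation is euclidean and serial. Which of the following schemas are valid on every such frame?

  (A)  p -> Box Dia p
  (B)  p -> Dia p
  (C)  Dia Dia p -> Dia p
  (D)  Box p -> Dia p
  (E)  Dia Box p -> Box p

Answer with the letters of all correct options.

(A) axiom B: valid iff R is symmetric. Such an R need not be symmetric — not valid.
(B) p -> Dia p (the dual of axiom T) characterises the reflexive frames. Such an R need not be reflexive — not valid.
(C) Dia Dia p -> Dia p is the dual of axiom 4, which corresponds to transitivity. Such an R need not be transitive — not valid.
(D) Box p -> Dia p is axiom D; it is valid on a frame exactly when R is serial. Every such R is serial, so valid.
(E) Dia Box p -> Box p is the dual of axiom 5; it is valid on a frame exactly when R is euclidean. Every such R is euclidean, so valid.

D, E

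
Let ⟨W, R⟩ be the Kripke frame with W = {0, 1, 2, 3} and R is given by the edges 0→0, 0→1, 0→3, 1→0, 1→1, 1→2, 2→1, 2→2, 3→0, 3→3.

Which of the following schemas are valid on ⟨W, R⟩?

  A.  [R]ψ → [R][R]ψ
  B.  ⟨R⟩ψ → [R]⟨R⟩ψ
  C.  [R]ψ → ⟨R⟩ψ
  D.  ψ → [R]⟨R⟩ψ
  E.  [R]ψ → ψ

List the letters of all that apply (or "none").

R is reflexive: each world relates to itself.
R is symmetric: every R-edge is matched by its reverse.
R is not transitive: 0 R 1 and 1 R 2 but not 0 R 2.
R is not euclidean: 0 R 1 and 0 R 3 but not 1 R 3.
R is serial: every world has an R-successor.
(A) axiom 4: valid iff R is transitive. R is not transitive — not valid.
(B) ⟨R⟩ψ → [R]⟨R⟩ψ is axiom 5; it is valid on a frame exactly when R is euclidean. R is not euclidean, so not valid.
(C) [R]ψ → ⟨R⟩ψ is axiom D; it is valid on a frame exactly when R is serial. R is serial, so valid.
(D) ψ → [R]⟨R⟩ψ is axiom B; it is valid on a frame exactly when R is symmetric. R is symmetric, so valid.
(E) [R]ψ → ψ is axiom T, which corresponds to reflexivity. R is reflexive — valid.

C, D, E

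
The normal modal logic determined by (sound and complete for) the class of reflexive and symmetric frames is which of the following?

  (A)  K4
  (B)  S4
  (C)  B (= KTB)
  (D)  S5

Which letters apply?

C

(A) K4 is determined by the class of transitive frames.
(B) S4 is determined by the class of reflexive and transitive frames.
(C) B (= KTB) is determined by exactly this class.
(D) S5 is determined by the class of reflexive, symmetric, and transitive frames.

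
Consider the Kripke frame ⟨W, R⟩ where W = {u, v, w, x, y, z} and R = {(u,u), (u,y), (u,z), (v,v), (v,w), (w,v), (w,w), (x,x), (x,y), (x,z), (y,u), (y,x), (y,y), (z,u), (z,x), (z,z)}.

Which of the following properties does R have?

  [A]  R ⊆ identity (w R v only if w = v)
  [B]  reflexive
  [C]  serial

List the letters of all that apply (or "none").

(A) not ⊆ identity: u R y with u ≠ y.
(B) reflexive: each world relates to itself.
(C) serial: every world has an R-successor.

B, C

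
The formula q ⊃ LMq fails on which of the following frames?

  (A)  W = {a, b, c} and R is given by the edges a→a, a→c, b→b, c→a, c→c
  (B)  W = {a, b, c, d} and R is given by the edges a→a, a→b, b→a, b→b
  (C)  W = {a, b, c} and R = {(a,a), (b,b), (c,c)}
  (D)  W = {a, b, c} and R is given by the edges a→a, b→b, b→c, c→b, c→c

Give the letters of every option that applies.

The schema q ⊃ LMq is axiom B; it is valid on a frame iff R is symmetric.
(A) R is symmetric (every R-edge is matched by its reverse), so the schema is valid here.
(B) R is symmetric (every R-edge is matched by its reverse), so the schema is valid here.
(C) R is symmetric (every R-edge is matched by its reverse), so the schema is valid here.
(D) R is symmetric (every R-edge is matched by its reverse), so the schema is valid here.

none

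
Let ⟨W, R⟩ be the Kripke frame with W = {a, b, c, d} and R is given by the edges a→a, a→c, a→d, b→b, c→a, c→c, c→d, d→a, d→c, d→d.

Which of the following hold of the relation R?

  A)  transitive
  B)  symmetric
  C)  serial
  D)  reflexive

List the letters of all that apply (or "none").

(A) transitive: R is closed under composition.
(B) symmetric: every R-edge is matched by its reverse.
(C) serial: every world has an R-successor.
(D) reflexive: each world relates to itself.

A, B, C, D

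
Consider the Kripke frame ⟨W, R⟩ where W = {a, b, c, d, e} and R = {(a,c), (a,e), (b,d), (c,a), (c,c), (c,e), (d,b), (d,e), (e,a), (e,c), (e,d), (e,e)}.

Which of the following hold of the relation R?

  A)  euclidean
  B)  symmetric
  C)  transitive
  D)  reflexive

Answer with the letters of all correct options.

B

(A) not euclidean: d R b and d R e but not b R e.
(B) symmetric: every R-edge is matched by its reverse.
(C) not transitive: a R c and c R a but not a R a.
(D) not reflexive: not a R a.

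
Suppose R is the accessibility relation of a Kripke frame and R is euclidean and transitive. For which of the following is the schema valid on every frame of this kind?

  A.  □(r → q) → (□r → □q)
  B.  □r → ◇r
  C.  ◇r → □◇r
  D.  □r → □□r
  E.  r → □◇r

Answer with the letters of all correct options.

A, C, D

(A) this is just K, valid on every normal frame.
(B) □r → ◇r (axiom D) characterises the serial frames. Such an R need not be serial — not valid.
(C) ◇r → □◇r (axiom 5) characterises the euclidean frames. Every such R is euclidean — valid.
(D) □r → □□r is axiom 4; it is valid on a frame exactly when R is transitive. Every such R is transitive, so valid.
(E) axiom B: valid iff R is symmetric. Such an R need not be symmetric — not valid.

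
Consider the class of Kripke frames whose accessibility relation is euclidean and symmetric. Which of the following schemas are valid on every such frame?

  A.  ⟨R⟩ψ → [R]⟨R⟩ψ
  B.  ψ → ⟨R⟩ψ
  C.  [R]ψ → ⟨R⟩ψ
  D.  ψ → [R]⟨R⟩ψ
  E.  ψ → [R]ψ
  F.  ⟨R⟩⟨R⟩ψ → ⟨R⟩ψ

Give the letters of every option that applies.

A, D, F

A symmetric euclidean relation is transitive (uRv and vRw give vRu by symmetry, then uRw by the euclidean condition, applied at v).
(A) ⟨R⟩ψ → [R]⟨R⟩ψ is axiom 5, which corresponds to the euclidean property. Every such R is euclidean — valid.
(B) ψ → ⟨R⟩ψ is the dual of axiom T, which corresponds to reflexivity. Such an R need not be reflexive — not valid.
(C) axiom D: valid iff R is serial. Such an R need not be serial — not valid.
(D) ψ → [R]⟨R⟩ψ is axiom B; it is valid on a frame exactly when R is symmetric. Every such R is symmetric, so valid.
(E) ψ → [R]ψ (equivalent to ◇p→p) corresponds to R being a subset of the identity. Such an R need not be a subset of the identity, so not valid.
(F) ⟨R⟩⟨R⟩ψ → ⟨R⟩ψ (the dual of axiom 4) characterises the transitive frames. Every such R is transitive — valid.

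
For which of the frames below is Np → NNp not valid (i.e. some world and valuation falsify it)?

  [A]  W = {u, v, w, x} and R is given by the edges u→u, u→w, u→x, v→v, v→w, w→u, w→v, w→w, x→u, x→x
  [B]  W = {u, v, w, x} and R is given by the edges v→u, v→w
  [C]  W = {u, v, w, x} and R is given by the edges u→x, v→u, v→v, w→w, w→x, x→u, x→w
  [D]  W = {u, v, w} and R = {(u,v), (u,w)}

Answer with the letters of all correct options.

A, C

The schema Np → NNp is axiom 4; it is valid on a frame iff R is transitive.
(A) R is not transitive (u R w and w R v but not u R v), so the schema fails here.
(B) R is transitive (R is closed under composition), so the schema is valid here.
(C) R is not transitive (u R x and x R u but not u R u), so the schema fails here.
(D) R is transitive (R is closed under composition), so the schema is valid here.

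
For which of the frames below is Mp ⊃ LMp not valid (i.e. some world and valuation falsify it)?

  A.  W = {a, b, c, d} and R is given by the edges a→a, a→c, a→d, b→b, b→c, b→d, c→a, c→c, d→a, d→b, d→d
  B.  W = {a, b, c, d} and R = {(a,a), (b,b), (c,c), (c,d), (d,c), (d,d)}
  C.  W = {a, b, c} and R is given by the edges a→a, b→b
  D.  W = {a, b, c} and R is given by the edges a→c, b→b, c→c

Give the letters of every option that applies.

The schema Mp ⊃ LMp is axiom 5; it is valid on a frame iff R is euclidean.
(A) R is not euclidean (a R c and a R d but not c R d), so the schema fails here.
(B) R is euclidean (any two R-successors of the same world are R-related), so the schema is valid here.
(C) R is euclidean (any two R-successors of the same world are R-related), so the schema is valid here.
(D) R is euclidean (any two R-successors of the same world are R-related), so the schema is valid here.

A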